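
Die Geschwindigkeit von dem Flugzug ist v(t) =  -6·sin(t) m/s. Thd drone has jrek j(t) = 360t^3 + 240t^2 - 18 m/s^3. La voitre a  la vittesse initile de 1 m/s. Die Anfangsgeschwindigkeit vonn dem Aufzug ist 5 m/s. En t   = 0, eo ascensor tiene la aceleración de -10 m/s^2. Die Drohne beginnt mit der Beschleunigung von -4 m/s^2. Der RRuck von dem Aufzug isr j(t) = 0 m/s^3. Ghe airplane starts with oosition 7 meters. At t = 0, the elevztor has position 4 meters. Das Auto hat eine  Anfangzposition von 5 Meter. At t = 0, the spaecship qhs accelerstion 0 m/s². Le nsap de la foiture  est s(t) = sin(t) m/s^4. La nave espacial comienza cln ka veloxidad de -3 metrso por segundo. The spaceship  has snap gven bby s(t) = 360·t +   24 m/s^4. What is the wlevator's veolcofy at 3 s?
To find the answer, we compute 2 antiderivatives of j(t) = 0. Integrating jerk and using the initial condition a(0) = -10, we get a(t) = -10. The antiderivative of acceleration is velocity. Using v(0) = 5, we get v(t) = 5 - 10·t. From the given velocity equation v(t) = 5 - 10·t, we substitute t = 3 to get v = -25.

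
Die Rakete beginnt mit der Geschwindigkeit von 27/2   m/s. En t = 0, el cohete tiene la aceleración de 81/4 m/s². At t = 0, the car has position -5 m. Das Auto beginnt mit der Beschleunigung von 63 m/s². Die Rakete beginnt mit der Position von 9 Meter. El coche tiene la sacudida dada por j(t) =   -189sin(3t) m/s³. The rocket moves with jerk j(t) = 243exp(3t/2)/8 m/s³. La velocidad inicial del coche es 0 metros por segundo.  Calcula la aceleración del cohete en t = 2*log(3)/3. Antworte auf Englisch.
We must find the antiderivative of our jerk equation j(t) = 243·exp(3·t/2)/8 1 time. The integral of jerk, with a(0) = 81/4, gives acceleration: a(t) = 81·exp(3·t/2)/4. From the given acceleration equation a(t) = 81·exp(3·t/2)/4, we substitute t = 2*log(3)/3 to get a = 243/4.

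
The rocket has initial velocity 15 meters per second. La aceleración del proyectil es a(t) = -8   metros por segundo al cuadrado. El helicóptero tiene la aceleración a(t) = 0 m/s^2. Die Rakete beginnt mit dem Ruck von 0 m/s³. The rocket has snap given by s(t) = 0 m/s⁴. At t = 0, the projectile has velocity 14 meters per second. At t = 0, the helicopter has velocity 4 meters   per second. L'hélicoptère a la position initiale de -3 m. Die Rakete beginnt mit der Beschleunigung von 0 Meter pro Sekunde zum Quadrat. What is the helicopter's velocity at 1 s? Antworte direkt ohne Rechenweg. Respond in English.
The answer is 4.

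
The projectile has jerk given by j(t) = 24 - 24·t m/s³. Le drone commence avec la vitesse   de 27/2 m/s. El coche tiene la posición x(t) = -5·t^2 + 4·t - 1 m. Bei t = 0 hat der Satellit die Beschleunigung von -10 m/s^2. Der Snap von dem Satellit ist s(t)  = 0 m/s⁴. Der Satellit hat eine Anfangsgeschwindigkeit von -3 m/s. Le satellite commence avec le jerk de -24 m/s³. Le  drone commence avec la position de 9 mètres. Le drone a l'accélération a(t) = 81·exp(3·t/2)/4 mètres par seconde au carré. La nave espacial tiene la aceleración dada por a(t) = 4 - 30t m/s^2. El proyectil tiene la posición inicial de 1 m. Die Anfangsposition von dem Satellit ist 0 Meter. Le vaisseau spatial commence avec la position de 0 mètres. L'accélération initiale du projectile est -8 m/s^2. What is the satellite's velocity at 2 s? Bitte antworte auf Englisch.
Starting from snap s(t) = 0, we take 3 antiderivatives. The antiderivative of snap, with j(0) = -24, gives jerk: j(t) = -24. Taking ∫j(t)dt and applying a(0) = -10, we find a(t) = -24·t - 10. Finding the integral of a(t) and using v(0) = -3: v(t) = -12·t^2 - 10·t - 3. Using v(t) = -12·t^2 - 10·t - 3 and substituting t = 2, we find v = -71.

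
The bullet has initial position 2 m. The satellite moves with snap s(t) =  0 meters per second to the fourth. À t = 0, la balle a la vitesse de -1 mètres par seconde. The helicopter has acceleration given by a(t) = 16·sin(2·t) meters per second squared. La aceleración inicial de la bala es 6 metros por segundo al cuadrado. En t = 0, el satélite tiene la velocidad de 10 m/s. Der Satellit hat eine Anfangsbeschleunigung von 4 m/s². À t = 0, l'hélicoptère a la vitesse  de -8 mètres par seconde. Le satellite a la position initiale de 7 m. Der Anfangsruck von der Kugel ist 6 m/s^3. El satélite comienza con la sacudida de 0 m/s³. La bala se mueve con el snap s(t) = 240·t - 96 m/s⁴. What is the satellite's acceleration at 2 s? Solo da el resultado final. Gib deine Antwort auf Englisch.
The acceleration at t = 2 is a = 4.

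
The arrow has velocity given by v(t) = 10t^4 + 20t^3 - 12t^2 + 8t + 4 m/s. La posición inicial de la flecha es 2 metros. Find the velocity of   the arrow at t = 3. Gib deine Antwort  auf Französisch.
Nous avons la vitesse v(t) = 10·t^4 + 20·t^3 - 12·t^2 + 8·t + 4. En substituant t = 3: v(3) = 1270.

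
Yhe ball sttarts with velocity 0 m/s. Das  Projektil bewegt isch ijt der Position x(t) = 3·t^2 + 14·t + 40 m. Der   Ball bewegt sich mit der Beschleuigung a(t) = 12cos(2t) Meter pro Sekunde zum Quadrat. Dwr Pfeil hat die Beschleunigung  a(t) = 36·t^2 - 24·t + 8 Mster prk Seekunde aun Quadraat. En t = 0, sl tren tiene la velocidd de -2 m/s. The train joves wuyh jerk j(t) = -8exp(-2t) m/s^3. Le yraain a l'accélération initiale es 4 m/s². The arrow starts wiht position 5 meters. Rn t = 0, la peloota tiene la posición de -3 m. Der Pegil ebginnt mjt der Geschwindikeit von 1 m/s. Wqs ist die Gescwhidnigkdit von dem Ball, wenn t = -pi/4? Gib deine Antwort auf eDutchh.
Wir müssen das Integral unserer Gleichung für die Beschleunigung a(t) = 12·cos(2·t) 1-mal finden. Durch Integration von der Beschleunigung und Verwendung der Anfangsbedingung v(0) = 0, erhalten wir v(t) = 6·sin(2·t). Wir haben die Geschwindigkeit v(t) = 6·sin(2·t). Durch Einsetzen von t = -pi/4: v(-pi/4) = -6.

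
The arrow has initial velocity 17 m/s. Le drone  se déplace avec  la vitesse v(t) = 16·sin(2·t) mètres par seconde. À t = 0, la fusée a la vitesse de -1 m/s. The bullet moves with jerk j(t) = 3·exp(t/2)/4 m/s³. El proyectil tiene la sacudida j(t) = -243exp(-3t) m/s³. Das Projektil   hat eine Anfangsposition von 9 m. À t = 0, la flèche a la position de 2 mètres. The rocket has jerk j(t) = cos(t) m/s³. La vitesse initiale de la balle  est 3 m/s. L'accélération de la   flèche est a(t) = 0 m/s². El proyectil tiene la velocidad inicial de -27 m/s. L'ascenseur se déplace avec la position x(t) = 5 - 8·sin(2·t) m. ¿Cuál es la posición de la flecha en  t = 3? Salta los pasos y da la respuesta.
La respuesta es 53.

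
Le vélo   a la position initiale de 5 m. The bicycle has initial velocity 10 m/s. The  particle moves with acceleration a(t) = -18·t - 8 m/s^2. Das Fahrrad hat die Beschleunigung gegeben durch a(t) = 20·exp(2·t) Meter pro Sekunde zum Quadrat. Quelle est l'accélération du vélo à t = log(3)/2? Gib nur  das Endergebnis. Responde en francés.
L'accélération à t = log(3)/2 est a = 60.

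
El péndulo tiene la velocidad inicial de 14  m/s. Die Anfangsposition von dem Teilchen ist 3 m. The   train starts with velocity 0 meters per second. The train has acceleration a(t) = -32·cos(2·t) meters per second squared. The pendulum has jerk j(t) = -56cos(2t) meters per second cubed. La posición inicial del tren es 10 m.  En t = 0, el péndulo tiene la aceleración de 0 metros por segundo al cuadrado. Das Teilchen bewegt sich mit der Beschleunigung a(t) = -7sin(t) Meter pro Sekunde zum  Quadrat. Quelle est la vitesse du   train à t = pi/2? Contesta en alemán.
Ausgehend von der Beschleunigung a(t) = -32·cos(2·t), nehmen wir 1 Stammfunktion. Mit ∫a(t)dt und Anwendung von v(0) = 0, finden wir v(t) = -16·sin(2·t). Mit v(t) = -16·sin(2·t) und Einsetzen von t = pi/2, finden wir v = 0.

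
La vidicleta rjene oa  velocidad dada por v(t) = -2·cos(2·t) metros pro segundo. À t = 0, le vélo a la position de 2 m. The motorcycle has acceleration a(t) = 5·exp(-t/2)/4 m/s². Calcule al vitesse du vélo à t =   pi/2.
En utilisant v(t) = -2·cos(2·t) et en substituant t = pi/2, nous trouvons v = 2.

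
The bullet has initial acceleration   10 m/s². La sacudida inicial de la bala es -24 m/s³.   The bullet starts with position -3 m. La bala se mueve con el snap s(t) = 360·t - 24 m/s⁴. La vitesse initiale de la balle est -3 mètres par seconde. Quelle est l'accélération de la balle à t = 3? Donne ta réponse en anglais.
We need to integrate our snap equation s(t) = 360·t - 24 2 times. The integral of snap is jerk. Using j(0) = -24, we get j(t) = 180·t^2 - 24·t - 24. The integral of jerk, with a(0) = 10, gives acceleration: a(t) = 60·t^3 - 12·t^2 - 24·t + 10. We have acceleration a(t) = 60·t^3 - 12·t^2 - 24·t + 10. Substituting t = 3: a(3) = 1450.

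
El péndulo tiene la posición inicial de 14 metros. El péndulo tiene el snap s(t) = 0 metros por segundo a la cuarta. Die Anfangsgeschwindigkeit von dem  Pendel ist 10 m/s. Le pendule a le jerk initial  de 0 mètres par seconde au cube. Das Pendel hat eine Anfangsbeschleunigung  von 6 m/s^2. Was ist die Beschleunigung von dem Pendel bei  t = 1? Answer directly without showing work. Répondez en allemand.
a(1) = 6.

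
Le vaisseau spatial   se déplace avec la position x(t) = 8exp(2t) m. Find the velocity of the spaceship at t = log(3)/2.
To solve this, we need to take 1 derivative of our position equation x(t) = 8·exp(2·t). The derivative of position gives velocity: v(t) = 16·exp(2·t). We have velocity v(t) = 16·exp(2·t). Substituting t = log(3)/2: v(log(3)/2) = 48.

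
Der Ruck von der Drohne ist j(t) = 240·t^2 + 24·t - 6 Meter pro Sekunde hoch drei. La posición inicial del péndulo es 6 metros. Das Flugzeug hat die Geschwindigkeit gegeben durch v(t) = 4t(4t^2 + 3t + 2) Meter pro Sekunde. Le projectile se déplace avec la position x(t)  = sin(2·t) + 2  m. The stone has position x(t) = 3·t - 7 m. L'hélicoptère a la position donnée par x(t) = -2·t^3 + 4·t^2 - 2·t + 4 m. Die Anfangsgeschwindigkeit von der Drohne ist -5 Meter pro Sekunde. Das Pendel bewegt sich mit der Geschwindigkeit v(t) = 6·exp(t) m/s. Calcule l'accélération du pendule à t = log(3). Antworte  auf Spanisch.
Partiendo de la velocidad v(t) = 6·exp(t), tomamos 1 derivada. Tomando d/dt de v(t), encontramos a(t) = 6·exp(t). Tenemos la aceleración a(t) = 6·exp(t). Sustituyendo t = log(3): a(log(3)) = 18.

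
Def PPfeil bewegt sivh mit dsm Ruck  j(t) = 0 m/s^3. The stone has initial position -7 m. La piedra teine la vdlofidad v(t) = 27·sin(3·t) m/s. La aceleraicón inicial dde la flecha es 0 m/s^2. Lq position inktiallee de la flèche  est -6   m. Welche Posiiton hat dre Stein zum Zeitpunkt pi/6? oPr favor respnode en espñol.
Debemos encontrar la integral de nuestra ecuación de la velocidad v(t) = 27·sin(3·t) 1 vez. La antiderivada de la velocidad, con x(0) = -7, da la posición: x(t) = 2 - 9·cos(3·t). Tenemos la posición x(t) = 2 - 9·cos(3·t). Sustituyendo t = pi/6: x(pi/6) = 2.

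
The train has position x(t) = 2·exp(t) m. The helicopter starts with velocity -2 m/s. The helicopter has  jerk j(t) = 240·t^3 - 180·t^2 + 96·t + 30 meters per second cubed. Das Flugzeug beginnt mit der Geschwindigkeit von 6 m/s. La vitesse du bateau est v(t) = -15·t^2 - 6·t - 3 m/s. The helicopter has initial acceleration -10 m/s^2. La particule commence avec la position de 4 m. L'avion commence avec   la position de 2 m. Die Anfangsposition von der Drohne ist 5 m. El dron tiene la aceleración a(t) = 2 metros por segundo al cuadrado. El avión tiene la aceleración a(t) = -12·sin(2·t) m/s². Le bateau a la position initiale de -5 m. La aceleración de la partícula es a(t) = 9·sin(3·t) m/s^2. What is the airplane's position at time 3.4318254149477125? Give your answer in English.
We need to integrate our acceleration equation a(t) = -12·sin(2·t) 2 times. Finding the integral of a(t) and using v(0) = 6: v(t) = 6·cos(2·t). Taking ∫v(t)dt and applying x(0) = 2, we find x(t) = 3·sin(2·t) + 2. We have position x(t) = 3·sin(2·t) + 2. Substituting t = 3.4318254149477125: x(3.4318254149477125) = 3.64523980928234.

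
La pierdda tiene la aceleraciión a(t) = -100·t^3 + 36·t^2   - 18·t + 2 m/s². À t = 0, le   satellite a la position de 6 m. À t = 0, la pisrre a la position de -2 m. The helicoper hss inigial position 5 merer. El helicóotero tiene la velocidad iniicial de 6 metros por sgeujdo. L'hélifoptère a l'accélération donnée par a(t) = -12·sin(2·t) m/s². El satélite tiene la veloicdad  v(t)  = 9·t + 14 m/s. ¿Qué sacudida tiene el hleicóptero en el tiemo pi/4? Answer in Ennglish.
Starting from acceleration a(t) = -12·sin(2·t), we take 1 derivative. Differentiating acceleration, we get jerk: j(t) = -24·cos(2·t). We have jerk j(t) = -24·cos(2·t). Substituting t = pi/4: j(pi/4) = 0.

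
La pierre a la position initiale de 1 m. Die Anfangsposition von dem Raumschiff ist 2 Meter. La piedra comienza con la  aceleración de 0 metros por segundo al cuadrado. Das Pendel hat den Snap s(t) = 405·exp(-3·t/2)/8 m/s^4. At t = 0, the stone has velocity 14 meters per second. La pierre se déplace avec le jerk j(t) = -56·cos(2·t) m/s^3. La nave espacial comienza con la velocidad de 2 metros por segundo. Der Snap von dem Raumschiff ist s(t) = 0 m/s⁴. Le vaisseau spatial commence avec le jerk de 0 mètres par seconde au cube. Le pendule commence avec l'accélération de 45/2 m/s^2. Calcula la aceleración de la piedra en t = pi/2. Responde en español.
Partiendo de la sacudida j(t) = -56·cos(2·t), tomamos 1 integral. La integral de la sacudida, con a(0) = 0, da la aceleración: a(t) = -28·sin(2·t). De la ecuación de la aceleración a(t) = -28·sin(2·t), sustituimos t = pi/2 para obtener a = 0.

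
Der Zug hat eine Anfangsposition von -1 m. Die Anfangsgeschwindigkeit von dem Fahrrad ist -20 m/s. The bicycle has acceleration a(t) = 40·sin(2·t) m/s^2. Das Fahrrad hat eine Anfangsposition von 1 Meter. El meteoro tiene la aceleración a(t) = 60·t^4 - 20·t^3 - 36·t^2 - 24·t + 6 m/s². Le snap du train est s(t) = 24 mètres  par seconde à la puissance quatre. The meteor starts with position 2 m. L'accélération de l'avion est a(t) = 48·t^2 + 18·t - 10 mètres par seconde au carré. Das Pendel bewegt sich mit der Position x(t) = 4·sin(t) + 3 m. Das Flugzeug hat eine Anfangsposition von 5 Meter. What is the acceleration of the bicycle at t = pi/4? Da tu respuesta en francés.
En utilisant a(t) = 40·sin(2·t) et en substituant t = pi/4, nous trouvons a = 40.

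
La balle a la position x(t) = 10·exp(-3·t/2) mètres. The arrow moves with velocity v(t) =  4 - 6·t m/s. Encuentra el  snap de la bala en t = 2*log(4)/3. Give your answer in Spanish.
Partiendo de la posición x(t) = 10·exp(-3·t/2), tomamos 4 derivadas. Tomando d/dt de x(t), encontramos v(t) = -15·exp(-3·t/2). Derivando la velocidad, obtenemos la aceleración: a(t) = 45·exp(-3·t/2)/2. Tomando d/dt de a(t), encontramos j(t) = -135·exp(-3·t/2)/4. La derivada de la sacudida da el snap: s(t) = 405·exp(-3·t/2)/8. Tenemos el snap s(t) = 405·exp(-3·t/2)/8. Sustituyendo t = 2*log(4)/3: s(2*log(4)/3) = 405/32.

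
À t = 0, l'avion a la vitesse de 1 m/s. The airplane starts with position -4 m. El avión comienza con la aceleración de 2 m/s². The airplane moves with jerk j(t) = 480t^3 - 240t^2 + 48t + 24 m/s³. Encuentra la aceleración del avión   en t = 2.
Partiendo de la sacudida j(t) = 480·t^3 - 240·t^2 + 48·t + 24, tomamos 1 integral. La antiderivada de la sacudida es la aceleración. Usando a(0) = 2, obtenemos a(t) = 120·t^4 - 80·t^3 + 24·t^2 + 24·t + 2. Usando a(t) = 120·t^4 - 80·t^3 + 24·t^2 + 24·t + 2 y sustituyendo t = 2, encontramos a = 1426.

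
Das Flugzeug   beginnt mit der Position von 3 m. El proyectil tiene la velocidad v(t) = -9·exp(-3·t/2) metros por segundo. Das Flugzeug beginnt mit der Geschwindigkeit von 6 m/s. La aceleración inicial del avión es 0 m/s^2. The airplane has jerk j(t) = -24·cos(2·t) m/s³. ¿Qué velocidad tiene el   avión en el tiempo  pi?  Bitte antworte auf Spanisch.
Partiendo de la sacudida j(t) = -24·cos(2·t), tomamos 2 integrales. Tomando ∫j(t)dt y aplicando a(0) = 0, encontramos a(t) = -12·sin(2·t). La antiderivada de la aceleración es la velocidad. Usando v(0) = 6, obtenemos v(t) = 6·cos(2·t). Usando v(t) = 6·cos(2·t) y sustituyendo t = pi, encontramos v = 6.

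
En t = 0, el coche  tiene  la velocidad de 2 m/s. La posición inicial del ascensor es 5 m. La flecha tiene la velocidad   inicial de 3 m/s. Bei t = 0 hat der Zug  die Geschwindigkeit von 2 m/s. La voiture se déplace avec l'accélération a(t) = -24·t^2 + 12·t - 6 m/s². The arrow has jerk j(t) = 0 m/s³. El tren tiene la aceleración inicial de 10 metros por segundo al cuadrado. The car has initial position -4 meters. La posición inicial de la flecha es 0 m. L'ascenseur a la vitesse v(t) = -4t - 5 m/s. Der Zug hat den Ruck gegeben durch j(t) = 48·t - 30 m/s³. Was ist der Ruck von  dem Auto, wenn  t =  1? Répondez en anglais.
To solve this, we need to take 1 derivative of our acceleration equation a(t) = -24·t^2 + 12·t - 6. Differentiating acceleration, we get jerk: j(t) = 12 - 48·t. From the given jerk equation j(t) = 12 - 48·t, we substitute t = 1 to get j = -36.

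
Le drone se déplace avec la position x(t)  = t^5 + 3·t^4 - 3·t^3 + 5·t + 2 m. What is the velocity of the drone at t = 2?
Starting from position x(t) = t^5 + 3·t^4 - 3·t^3 + 5·t + 2, we take 1 derivative. The derivative of position gives velocity: v(t) = 5·t^4 + 12·t^3 - 9·t^2 + 5. Using v(t) = 5·t^4 + 12·t^3 - 9·t^2 + 5 and substituting t = 2, we find v = 145.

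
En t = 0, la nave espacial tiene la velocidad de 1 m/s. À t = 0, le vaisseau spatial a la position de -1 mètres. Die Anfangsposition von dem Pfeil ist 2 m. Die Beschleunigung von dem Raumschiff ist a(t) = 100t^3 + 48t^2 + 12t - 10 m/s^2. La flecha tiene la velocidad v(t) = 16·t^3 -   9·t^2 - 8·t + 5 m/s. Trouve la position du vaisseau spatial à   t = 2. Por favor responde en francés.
En partant de l'accélération a(t) = 100·t^3 + 48·t^2 + 12·t - 10, nous prenons 2 intégrales. En intégrant l'accélération et en utilisant la condition initiale v(0) = 1, nous obtenons v(t) = 25·t^4 + 16·t^3 + 6·t^2 - 10·t + 1. En intégrant la vitesse et en utilisant la condition initiale x(0) = -1, nous obtenons x(t) = 5·t^5 + 4·t^4 + 2·t^3 - 5·t^2 + t - 1. De l'équation de la position x(t) = 5·t^5 + 4·t^4 + 2·t^3 - 5·t^2 + t - 1, nous substituons t = 2 pour obtenir x = 221.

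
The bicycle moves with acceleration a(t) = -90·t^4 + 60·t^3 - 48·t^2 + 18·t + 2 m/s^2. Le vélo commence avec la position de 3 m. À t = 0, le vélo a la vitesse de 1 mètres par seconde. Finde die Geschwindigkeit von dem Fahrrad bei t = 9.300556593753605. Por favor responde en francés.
Nous devons intégrer notre équation de l'accélération a(t) = -90·t^4 + 60·t^3 - 48·t^2 + 18·t + 2 1 fois. La primitive de l'accélération, avec v(0) = 1, donne la vitesse: v(t) = -18·t^5 + 15·t^4 - 16·t^3 + 9·t^2 + 2·t + 1. En utilisant v(t) = -18·t^5 + 15·t^4 - 16·t^3 + 9·t^2 + 2·t + 1 et en substituant t = 9.300556593753605, nous trouvons v = -1152453.08720701.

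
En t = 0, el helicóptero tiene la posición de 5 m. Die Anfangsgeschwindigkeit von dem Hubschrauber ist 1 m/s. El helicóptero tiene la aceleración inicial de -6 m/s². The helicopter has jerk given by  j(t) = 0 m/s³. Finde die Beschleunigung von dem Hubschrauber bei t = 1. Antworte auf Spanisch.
Debemos encontrar la antiderivada de nuestra ecuación de la sacudida j(t) = 0 1 vez. Integrando la sacudida y usando la condición inicial a(0) = -6, obtenemos a(t) = -6. De la ecuación de la aceleración a(t) = -6, sustituimos t = 1 para obtener a = -6.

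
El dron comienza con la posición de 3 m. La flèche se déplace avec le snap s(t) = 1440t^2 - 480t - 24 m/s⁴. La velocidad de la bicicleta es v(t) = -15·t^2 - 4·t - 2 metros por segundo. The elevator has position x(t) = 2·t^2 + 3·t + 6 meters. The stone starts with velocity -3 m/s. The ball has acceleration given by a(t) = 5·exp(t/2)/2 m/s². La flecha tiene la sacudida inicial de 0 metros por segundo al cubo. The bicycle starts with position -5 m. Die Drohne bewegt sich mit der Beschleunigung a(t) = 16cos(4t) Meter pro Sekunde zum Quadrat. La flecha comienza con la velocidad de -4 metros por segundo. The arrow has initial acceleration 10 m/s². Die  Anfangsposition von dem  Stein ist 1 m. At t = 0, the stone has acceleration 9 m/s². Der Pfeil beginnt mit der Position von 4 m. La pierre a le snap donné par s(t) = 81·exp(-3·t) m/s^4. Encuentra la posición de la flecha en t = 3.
Para resolver esto, necesitamos tomar 4 integrales de nuestra ecuación del snap s(t) = 1440·t^2 - 480·t - 24. Tomando ∫s(t)dt y aplicando j(0) = 0, encontramos j(t) = 24·t·(20·t^2 - 10·t - 1). La integral de la sacudida es la aceleración. Usando a(0) = 10, obtenemos a(t) = 120·t^4 - 80·t^3 - 12·t^2 + 10. Integrando la aceleración y usando la condición inicial v(0) = -4, obtenemos v(t) = 24·t^5 - 20·t^4 - 4·t^3 + 10·t - 4. La integral de la velocidad, con x(0) = 4, da la posición: x(t) = 4·t^6 - 4·t^5 - t^4 + 5·t^2 - 4·t + 4. Tenemos la posición x(t) = 4·t^6 - 4·t^5 - t^4 + 5·t^2 - 4·t + 4. Sustituyendo t = 3: x(3) = 1900.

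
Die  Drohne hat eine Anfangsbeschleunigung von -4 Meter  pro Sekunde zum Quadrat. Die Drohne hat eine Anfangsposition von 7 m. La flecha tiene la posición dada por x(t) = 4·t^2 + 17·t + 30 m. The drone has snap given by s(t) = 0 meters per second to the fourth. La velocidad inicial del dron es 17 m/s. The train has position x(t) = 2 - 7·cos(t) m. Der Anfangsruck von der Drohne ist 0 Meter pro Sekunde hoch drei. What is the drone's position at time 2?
To solve this, we need to take 4 antiderivatives of our snap equation s(t) = 0. The antiderivative of snap is jerk. Using j(0) = 0, we get j(t) = 0. Finding the integral of j(t) and using a(0) = -4: a(t) = -4. The integral of acceleration is velocity. Using v(0) = 17, we get v(t) = 17 - 4·t. The antiderivative of velocity, with x(0) = 7, gives position: x(t) = -2·t^2 + 17·t + 7. We have position x(t) = -2·t^2 + 17·t + 7. Substituting t = 2: x(2) = 33.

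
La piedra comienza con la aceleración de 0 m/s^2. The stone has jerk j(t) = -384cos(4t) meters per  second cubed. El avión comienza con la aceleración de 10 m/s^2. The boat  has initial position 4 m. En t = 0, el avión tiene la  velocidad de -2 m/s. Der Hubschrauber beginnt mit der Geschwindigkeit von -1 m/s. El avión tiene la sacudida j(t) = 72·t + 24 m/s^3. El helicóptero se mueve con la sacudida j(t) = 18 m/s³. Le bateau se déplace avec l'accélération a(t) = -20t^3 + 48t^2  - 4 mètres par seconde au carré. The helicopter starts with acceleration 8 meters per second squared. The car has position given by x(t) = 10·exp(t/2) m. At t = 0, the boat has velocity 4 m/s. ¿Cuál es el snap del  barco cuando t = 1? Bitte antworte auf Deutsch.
Wir müssen unsere Gleichung für die Beschleunigung a(t) = -20·t^3 + 48·t^2 - 4 2-mal ableiten. Die Ableitung von der Beschleunigung ergibt den Ruck: j(t) = -60·t^2 + 96·t. Mit d/dt von j(t) finden wir s(t) = 96 - 120·t. Wir haben den Snap s(t) = 96 - 120·t. Durch Einsetzen von t = 1: s(1) = -24.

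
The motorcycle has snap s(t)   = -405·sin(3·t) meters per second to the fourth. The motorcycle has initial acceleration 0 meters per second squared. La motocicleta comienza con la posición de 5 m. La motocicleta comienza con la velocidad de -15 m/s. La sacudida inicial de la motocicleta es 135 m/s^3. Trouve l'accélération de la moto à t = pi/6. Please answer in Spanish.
Necesitamos integrar nuestra ecuación del snap s(t) = -405·sin(3·t) 2 veces. La integral del snap es la sacudida. Usando j(0) = 135, obtenemos j(t) = 135·cos(3·t). La integral de la sacudida, con a(0) = 0, da la aceleración: a(t) = 45·sin(3·t). Tenemos la aceleración a(t) = 45·sin(3·t). Sustituyendo t = pi/6: a(pi/6) = 45.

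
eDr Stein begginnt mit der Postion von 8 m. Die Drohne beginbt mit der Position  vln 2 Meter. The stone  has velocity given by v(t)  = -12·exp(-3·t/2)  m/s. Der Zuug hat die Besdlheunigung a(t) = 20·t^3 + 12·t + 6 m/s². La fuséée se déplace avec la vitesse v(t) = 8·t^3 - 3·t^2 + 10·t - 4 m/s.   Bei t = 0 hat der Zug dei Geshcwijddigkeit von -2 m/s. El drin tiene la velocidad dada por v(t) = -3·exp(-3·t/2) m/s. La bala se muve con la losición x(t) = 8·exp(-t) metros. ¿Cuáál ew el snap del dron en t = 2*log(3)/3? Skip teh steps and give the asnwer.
En t = 2*log(3)/3, s = 27/8.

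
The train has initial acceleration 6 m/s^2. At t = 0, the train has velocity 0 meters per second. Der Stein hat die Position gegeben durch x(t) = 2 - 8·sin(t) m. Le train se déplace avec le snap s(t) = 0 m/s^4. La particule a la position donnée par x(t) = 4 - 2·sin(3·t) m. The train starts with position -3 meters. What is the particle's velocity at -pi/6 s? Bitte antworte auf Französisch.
Nous devons dériver notre équation de la position x(t) = 4 - 2·sin(3·t) 1 fois. En prenant d/dt de x(t), nous trouvons v(t) = -6·cos(3·t). Nous avons la vitesse v(t) = -6·cos(3·t). En substituant t = -pi/6: v(-pi/6) = 0.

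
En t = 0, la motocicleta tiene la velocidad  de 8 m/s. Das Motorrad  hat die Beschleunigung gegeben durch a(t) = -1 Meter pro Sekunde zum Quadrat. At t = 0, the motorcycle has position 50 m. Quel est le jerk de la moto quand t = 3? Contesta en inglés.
We must differentiate our acceleration equation a(t) = -1 1 time. Differentiating acceleration, we get jerk: j(t) = 0. We have jerk j(t) = 0. Substituting t = 3: j(3) = 0.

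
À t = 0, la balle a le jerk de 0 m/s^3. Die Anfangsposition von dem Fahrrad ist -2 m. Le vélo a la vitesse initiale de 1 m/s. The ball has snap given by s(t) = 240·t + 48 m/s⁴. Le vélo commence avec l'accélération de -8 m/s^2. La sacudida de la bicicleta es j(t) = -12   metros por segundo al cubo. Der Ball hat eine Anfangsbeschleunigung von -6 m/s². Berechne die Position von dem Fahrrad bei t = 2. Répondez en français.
Nous devons intégrer notre équation du jerk j(t) = -12 3 fois. L'intégrale du jerk est l'accélération. En utilisant a(0) = -8, nous obtenons a(t) = -12·t - 8. La primitive de l'accélération, avec v(0) = 1, donne la vitesse: v(t) = -6·t^2 - 8·t + 1. La primitive de la vitesse est la position. En utilisant x(0) = -2, nous obtenons x(t) = -2·t^3 - 4·t^2 + t - 2. En utilisant x(t) = -2·t^3 - 4·t^2 + t - 2 et en substituant t = 2, nous trouvons x = -32.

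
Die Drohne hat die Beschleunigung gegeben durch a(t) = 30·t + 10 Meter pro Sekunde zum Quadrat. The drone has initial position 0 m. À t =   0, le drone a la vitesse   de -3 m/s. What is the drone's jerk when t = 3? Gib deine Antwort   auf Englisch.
To solve this, we need to take 1 derivative of our acceleration equation a(t) = 30·t + 10. The derivative of acceleration gives jerk: j(t) = 30. From the given jerk equation j(t) = 30, we substitute t = 3 to get j = 30.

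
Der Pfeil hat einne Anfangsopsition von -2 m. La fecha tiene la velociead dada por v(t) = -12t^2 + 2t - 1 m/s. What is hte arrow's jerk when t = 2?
Starting from velocity v(t) = -12·t^2 + 2·t - 1, we take 2 derivatives. The derivative of velocity gives acceleration: a(t) = 2 - 24·t. Differentiating acceleration, we get jerk: j(t) = -24. Using j(t) = -24 and substituting t = 2, we find j = -24.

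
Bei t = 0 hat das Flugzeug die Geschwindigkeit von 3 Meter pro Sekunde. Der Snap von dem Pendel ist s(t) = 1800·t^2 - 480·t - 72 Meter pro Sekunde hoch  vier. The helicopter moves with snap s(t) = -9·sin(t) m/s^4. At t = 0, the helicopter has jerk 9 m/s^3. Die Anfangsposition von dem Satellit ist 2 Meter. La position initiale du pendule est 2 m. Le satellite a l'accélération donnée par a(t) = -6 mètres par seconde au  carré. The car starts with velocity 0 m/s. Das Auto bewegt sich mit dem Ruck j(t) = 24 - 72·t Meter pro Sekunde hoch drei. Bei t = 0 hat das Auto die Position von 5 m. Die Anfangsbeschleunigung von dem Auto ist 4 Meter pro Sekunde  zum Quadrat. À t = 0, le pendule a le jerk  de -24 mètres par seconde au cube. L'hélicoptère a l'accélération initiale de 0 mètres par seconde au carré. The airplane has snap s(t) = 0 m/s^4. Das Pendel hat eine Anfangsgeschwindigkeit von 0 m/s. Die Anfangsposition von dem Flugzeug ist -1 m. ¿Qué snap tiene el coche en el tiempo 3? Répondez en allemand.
Ausgehend von dem Ruck j(t) = 24 - 72·t, nehmen wir 1 Ableitung. Mit d/dt von j(t) finden wir s(t) = -72. Aus der Gleichung für den Snap s(t) = -72, setzen wir t = 3 ein und erhalten s = -72.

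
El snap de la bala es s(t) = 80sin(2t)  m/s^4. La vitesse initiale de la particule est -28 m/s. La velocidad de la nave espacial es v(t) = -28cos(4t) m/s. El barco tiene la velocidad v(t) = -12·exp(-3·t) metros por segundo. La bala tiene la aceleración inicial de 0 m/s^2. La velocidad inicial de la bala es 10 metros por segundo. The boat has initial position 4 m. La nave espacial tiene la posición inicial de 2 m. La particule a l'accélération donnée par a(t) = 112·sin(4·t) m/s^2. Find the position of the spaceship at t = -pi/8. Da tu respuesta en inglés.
To solve this, we need to take 1 integral of our velocity equation v(t) = -28·cos(4·t). Finding the antiderivative of v(t) and using x(0) = 2: x(t) = 2 - 7·sin(4·t). From the given position equation x(t) = 2 - 7·sin(4·t), we substitute t = -pi/8 to get x = 9.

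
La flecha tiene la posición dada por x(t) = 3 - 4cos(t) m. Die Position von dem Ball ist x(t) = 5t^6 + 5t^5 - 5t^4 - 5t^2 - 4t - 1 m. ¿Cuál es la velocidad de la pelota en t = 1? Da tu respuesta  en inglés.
To solve this, we need to take 1 derivative of our position equation x(t) = 5·t^6 + 5·t^5 - 5·t^4 - 5·t^2 - 4·t - 1. The derivative of position gives velocity: v(t) = 30·t^5 + 25·t^4 - 20·t^3 - 10·t - 4. Using v(t) = 30·t^5 + 25·t^4 - 20·t^3 - 10·t - 4 and substituting t = 1, we find v = 21.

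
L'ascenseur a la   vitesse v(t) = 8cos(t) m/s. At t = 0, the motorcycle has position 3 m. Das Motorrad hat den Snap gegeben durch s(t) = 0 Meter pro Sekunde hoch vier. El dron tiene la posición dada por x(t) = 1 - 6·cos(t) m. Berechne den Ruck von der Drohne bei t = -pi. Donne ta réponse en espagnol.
Debemos derivar nuestra ecuación de la posición x(t) = 1 - 6·cos(t) 3 veces. La derivada de la posición da la velocidad: v(t) = 6·sin(t). La derivada de la velocidad da la aceleración: a(t) = 6·cos(t). Tomando d/dt de a(t), encontramos j(t) = -6·sin(t). Usando j(t) = -6·sin(t) y sustituyendo t = -pi, encontramos j = 0.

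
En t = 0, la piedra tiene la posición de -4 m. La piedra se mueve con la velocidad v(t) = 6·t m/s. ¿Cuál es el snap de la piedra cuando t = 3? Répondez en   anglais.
Starting from velocity v(t) = 6·t, we take 3 derivatives. The derivative of velocity gives acceleration: a(t) = 6. The derivative of acceleration gives jerk: j(t) = 0. The derivative of jerk gives snap: s(t) = 0. From the given snap equation s(t) = 0, we substitute t = 3 to get s = 0.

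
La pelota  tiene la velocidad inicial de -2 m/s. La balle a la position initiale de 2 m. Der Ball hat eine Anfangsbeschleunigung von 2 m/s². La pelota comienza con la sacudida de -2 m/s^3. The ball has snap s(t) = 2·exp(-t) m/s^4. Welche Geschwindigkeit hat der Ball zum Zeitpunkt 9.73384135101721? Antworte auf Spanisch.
Necesitamos integrar nuestra ecuación del snap s(t) = 2·exp(-t) 3 veces. La antiderivada del snap, con j(0) = -2, da la sacudida: j(t) = -2·exp(-t). La integral de la sacudida, con a(0) = 2, da la aceleración: a(t) = 2·exp(-t). La integral de la aceleración es la velocidad. Usando v(0) = -2, obtenemos v(t) = -2·exp(-t). Usando v(t) = -2·exp(-t) y sustituyendo t = 9.73384135101721, encontramos v = -0.000118488556643990.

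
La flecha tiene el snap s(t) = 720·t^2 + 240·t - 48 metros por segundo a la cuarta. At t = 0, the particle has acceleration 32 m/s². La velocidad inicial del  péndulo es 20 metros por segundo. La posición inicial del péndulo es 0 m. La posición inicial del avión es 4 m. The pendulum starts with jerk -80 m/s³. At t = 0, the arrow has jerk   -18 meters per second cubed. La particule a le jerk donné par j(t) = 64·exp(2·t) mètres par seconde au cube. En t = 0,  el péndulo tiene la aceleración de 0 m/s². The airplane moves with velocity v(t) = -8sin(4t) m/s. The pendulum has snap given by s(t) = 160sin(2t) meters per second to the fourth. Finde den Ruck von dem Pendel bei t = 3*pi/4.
Um dies zu lösen, müssen wir 1 Stammfunktion unserer Gleichung für den Snap s(t) = 160·sin(2·t) finden. Durch Integration von dem Snap und Verwendung der Anfangsbedingung j(0) = -80, erhalten wir j(t) = -80·cos(2·t). Wir haben den Ruck j(t) = -80·cos(2·t). Durch Einsetzen von t = 3*pi/4: j(3*pi/4) = 0.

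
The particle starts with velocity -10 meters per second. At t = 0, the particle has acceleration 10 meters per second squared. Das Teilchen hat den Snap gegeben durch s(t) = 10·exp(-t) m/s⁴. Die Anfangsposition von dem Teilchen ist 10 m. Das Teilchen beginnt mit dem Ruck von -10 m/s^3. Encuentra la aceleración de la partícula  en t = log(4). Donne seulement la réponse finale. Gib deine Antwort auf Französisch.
a(log(4)) = 5/2.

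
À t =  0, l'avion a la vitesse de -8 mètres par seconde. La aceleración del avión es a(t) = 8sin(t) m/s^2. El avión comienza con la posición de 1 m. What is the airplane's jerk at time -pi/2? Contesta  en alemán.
Ausgehend von der Beschleunigung a(t) = 8·sin(t), nehmen wir 1 Ableitung. Durch Ableiten von der Beschleunigung erhalten wir den Ruck: j(t) = 8·cos(t). Aus der Gleichung für den Ruck j(t) = 8·cos(t), setzen wir t = -pi/2 ein und erhalten j = 0.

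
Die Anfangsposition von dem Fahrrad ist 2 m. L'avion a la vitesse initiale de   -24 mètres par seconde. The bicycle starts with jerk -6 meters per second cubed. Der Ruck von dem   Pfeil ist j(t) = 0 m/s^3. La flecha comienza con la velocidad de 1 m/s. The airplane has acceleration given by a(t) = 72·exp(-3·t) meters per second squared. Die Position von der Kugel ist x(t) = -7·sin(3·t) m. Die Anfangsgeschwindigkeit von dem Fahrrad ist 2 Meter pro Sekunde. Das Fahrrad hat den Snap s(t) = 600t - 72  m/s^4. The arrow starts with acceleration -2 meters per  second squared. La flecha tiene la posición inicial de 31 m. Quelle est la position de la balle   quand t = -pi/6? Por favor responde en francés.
En utilisant x(t) = -7·sin(3·t) et en substituant t = -pi/6, nous trouvons x = 7.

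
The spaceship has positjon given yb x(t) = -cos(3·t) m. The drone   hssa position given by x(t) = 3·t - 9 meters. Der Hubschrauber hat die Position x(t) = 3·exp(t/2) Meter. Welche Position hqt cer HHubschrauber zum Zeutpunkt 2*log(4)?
Aus der Gleichung für die Position x(t) = 3·exp(t/2), setzen wir t = 2*log(4) ein und erhalten x = 12.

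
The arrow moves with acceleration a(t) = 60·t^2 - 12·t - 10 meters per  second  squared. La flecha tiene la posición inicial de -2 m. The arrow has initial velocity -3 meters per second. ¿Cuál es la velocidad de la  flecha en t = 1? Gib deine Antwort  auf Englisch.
To solve this, we need to take 1 antiderivative of our acceleration equation a(t) = 60·t^2 - 12·t - 10. The antiderivative of acceleration, with v(0) = -3, gives velocity: v(t) = 20·t^3 - 6·t^2 - 10·t - 3. From the given velocity equation v(t) = 20·t^3 - 6·t^2 - 10·t - 3, we substitute t = 1 to get v = 1.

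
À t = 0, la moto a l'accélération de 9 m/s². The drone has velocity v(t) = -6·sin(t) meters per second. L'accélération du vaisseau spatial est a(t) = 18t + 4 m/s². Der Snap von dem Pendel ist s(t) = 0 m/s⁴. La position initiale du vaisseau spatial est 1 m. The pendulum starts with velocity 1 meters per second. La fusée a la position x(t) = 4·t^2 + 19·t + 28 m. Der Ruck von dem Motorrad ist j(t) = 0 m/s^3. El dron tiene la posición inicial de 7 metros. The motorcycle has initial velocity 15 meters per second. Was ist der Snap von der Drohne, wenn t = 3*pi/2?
Ausgehend von der Geschwindigkeit v(t) = -6·sin(t), nehmen wir 3 Ableitungen. Durch Ableiten von der Geschwindigkeit erhalten wir die Beschleunigung: a(t) = -6·cos(t). Die Ableitung von der Beschleunigung ergibt den Ruck: j(t) = 6·sin(t). Durch Ableiten von dem Ruck erhalten wir den Snap: s(t) = 6·cos(t). Wir haben den Snap s(t) = 6·cos(t). Durch Einsetzen von t = 3*pi/2: s(3*pi/2) = 0.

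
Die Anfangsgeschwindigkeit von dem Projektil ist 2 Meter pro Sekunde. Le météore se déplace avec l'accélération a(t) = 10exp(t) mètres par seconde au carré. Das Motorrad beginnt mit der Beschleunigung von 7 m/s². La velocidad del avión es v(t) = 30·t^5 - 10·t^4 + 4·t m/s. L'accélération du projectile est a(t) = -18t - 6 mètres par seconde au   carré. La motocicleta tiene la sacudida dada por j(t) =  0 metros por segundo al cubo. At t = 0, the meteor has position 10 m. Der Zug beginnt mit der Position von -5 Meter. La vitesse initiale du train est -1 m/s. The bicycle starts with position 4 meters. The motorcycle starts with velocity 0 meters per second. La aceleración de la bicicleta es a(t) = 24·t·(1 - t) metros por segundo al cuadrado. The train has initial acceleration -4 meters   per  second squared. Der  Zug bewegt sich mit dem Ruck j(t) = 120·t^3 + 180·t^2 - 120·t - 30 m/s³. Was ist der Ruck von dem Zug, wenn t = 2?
Aus der Gleichung für den Ruck j(t) = 120·t^3 + 180·t^2 - 120·t - 30, setzen wir t = 2 ein und erhalten j = 1410.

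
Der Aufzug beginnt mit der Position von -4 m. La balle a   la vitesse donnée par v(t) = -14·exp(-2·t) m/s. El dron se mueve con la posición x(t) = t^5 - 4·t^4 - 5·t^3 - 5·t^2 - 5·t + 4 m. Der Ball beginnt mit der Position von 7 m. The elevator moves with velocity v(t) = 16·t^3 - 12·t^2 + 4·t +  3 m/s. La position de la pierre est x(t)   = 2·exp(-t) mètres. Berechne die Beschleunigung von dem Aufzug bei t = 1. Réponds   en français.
En partant de la vitesse v(t) = 16·t^3 - 12·t^2 + 4·t + 3, nous prenons 1 dérivée. En dérivant la vitesse, nous obtenons l'accélération: a(t) = 48·t^2 - 24·t + 4. En utilisant a(t) = 48·t^2 - 24·t + 4 et en substituant t = 1, nous trouvons a = 28.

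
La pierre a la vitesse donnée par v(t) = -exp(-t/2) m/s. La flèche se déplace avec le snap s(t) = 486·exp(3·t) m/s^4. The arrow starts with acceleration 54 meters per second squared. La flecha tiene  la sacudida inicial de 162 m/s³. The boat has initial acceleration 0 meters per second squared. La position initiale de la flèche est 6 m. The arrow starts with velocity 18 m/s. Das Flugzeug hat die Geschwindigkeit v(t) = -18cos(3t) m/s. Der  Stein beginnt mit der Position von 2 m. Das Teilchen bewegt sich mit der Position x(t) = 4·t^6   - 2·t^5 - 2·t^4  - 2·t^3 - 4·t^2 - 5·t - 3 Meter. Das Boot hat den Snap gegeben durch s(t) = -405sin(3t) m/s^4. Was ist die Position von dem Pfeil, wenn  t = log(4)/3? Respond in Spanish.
Para resolver esto, necesitamos tomar 4 integrales de nuestra ecuación del snap s(t) = 486·exp(3·t). Integrando el snap y usando la condición inicial j(0) = 162, obtenemos j(t) = 162·exp(3·t). La integral de la sacudida es la aceleración. Usando a(0) = 54, obtenemos a(t) = 54·exp(3·t). La antiderivada de la aceleración, con v(0) = 18, da la velocidad: v(t) = 18·exp(3·t). La integral de la velocidad es la posición. Usando x(0) = 6, obtenemos x(t) = 6·exp(3·t). De la ecuación de la posición x(t) = 6·exp(3·t), sustituimos t = log(4)/3 para obtener x = 24.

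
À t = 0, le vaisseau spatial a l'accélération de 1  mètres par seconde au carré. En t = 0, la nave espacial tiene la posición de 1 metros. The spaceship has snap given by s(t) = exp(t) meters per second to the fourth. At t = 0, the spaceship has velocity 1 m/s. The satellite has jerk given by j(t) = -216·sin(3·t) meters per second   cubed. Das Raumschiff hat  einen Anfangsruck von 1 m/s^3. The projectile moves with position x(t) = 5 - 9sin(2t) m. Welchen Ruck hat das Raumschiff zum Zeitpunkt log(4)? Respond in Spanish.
Necesitamos integrar nuestra ecuación del snap s(t) = exp(t) 1 vez. Integrando el snap y usando la condición inicial j(0) = 1, obtenemos j(t) = exp(t). Tenemos la sacudida j(t) = exp(t). Sustituyendo t = log(4): j(log(4)) = 4.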